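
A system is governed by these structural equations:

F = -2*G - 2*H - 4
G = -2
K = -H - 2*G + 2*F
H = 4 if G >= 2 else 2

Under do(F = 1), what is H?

2

Under do(F=1), the mechanism F = -2*G - 2*H - 4 is discarded; F is fixed at 1.
Since H is not a descendant of the intervened variable, it is unaffected.
H = 4 if G >= 2 else 2  [with G=-2]  = 2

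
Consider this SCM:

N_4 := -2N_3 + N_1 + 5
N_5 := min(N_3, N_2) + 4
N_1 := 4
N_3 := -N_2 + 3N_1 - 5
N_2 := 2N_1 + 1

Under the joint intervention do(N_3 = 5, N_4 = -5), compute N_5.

9

Setting N_3 = 5, N_4 = -5 by intervention discards those variables' equations.
N_2 = 2N_1 + 1  [with N_1=4]  = 9
N_5 = min(N_3, N_2) + 4  [with N_3=5, N_2=9]  = 9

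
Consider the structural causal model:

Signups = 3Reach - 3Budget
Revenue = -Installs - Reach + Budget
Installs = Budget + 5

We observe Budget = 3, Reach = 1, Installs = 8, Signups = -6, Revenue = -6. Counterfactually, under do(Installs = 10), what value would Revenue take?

do(Installs=10) replaces the equation Installs = Budget + 5 with the constant Installs = 10.
Revenue = -Installs - Reach + Budget  [with Installs=10, Reach=1, Budget=3]  = -8

-8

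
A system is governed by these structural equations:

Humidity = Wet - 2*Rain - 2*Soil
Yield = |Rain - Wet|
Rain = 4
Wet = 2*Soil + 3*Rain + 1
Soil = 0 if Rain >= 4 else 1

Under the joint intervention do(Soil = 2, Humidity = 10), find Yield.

Setting Soil = 2, Humidity = 10 by intervention discards those variables' equations.
Wet = 2*Soil + 3*Rain + 1  [with Soil=2, Rain=4]  = 17
Yield = |Rain - Wet|  [with Rain=4, Wet=17]  = 13

13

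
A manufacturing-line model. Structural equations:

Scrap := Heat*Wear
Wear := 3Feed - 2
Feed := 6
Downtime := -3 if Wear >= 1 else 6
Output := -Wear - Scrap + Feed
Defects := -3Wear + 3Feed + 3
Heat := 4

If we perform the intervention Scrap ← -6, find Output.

The intervention breaks the incoming arrows to Scrap: Scrap := Heat*Wear no longer applies, and Scrap = -6.
Wear = 3Feed - 2  [with Feed=6]  = 16
Output = -Wear - Scrap + Feed  [with Wear=16, Scrap=-6, Feed=6]  = -4

-4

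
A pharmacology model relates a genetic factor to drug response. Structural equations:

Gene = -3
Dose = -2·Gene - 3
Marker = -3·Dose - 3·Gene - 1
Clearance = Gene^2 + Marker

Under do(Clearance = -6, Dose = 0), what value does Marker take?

Setting Clearance = -6, Dose = 0 by intervention discards those variables' equations.
Marker = -3·Dose - 3·Gene - 1  [with Dose=0, Gene=-3]  = 8

8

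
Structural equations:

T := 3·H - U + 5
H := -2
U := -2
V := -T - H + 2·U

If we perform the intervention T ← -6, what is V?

4

The intervention breaks the incoming arrows to T: T := 3·H - U + 5 no longer applies, and T = -6.
V = -T - H + 2·U  [with T=-6, H=-2, U=-2]  = 4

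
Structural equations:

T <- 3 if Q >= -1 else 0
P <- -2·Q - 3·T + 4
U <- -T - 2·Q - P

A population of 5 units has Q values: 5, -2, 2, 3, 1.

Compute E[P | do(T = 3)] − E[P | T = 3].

1.9

The intervention sets T=3 in all 5 units regardless of Q. Recomputing P per unit gives -15, -1, -9, -11, -7; average -8.6.
E[P|T=3] averages over only the 4 units with T=3 (Q = 5, 2, 3, 1): P = -15, -9, -11, -7, mean -10.5.
Difference = -8.6 − (-10.5) = 1.9.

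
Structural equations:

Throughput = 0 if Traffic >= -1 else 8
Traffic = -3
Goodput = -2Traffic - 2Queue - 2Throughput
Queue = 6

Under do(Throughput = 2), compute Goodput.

The intervention breaks the incoming arrows to Throughput: Throughput = 0 if Traffic >= -1 else 8 no longer applies, and Throughput = 2.
Goodput = -2Traffic - 2Queue - 2Throughput  [with Traffic=-3, Queue=6, Throughput=2]  = -10

-10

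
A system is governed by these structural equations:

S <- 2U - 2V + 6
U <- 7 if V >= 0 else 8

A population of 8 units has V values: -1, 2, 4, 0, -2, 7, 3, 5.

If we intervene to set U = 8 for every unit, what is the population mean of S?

17.5

Under do(U=8), U's equation is replaced by U=8 for every unit. Per-unit S: 24, 18, 14, 22, 26, 8, 16, 12. Mean = 17.5.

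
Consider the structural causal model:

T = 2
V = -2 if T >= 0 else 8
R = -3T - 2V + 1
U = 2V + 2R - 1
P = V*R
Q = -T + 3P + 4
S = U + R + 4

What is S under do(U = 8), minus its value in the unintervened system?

15

The intervention breaks the incoming arrows to U: U = 2V + 2R - 1 no longer applies, and U = 8.
V = -2 if T >= 0 else 8  [with T=2]  = -2
R = -3T - 2V + 1  [with T=2, V=-2]  = -1
S = U + R + 4  [with U=8, R=-1]  = 11
Without intervention: V = -2 if T >= 0 else 8  [with T=2]  = -2; R = -3T - 2V + 1  [with T=2, V=-2]  = -1; U = 2V + 2R - 1  [with V=-2, R=-1]  = -7; S = U + R + 4  [with U=-7, R=-1]  = -4.
Change = 11 − (-4) = 15.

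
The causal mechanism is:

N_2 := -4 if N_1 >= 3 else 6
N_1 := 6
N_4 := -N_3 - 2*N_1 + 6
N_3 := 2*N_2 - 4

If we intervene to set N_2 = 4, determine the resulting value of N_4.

Under do(N_2=4), the mechanism N_2 := -4 if N_1 >= 3 else 6 is discarded; N_2 is fixed at 4.
N_3 = 2*N_2 - 4  [with N_2=4]  = 4
N_4 = -N_3 - 2*N_1 + 6  [with N_3=4, N_1=6]  = -10

-10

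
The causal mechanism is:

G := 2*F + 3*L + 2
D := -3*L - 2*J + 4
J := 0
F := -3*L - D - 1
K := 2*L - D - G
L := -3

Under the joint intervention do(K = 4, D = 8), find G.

Under do(K = 4, D = 8), each intervened variable's structural equation is replaced by its fixed value.
F = -3*L - D - 1  [with L=-3, D=8]  = 0
G = 2*F + 3*L + 2  [with F=0, L=-3]  = -7

-7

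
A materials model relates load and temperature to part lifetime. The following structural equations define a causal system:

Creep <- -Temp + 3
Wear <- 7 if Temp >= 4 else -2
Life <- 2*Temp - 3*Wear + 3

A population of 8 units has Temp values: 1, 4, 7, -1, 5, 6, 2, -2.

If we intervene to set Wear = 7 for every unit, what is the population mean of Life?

do(Wear=7) breaks Wear's dependence on Temp. With Wear=7 fixed, Life across the units is -16, -10, -4, -20, -8, -6, -14, -22, mean -12.5.

-12.5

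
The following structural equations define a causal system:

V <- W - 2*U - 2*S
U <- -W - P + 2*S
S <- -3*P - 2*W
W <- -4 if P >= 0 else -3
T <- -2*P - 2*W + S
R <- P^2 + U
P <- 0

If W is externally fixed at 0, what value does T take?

0

Under do(W=0), the mechanism W <- -4 if P >= 0 else -3 is discarded; W is fixed at 0.
S = -3*P - 2*W  [with P=0, W=0]  = 0
T = -2*P - 2*W + S  [with P=0, W=0, S=0]  = 0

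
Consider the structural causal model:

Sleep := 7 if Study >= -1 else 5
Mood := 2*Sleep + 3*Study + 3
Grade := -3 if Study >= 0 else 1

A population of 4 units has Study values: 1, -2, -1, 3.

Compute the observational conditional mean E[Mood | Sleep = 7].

20

Observing Sleep=7 restricts to units where Sleep's equation naturally yields 7: Study ∈ {1, -1, 3}. In that subpopulation Mood = 20, 14, 26, mean 20.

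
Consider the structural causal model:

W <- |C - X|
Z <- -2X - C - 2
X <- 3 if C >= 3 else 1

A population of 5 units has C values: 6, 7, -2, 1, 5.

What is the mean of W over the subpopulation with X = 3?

Observing X=3 restricts to units where X's equation naturally yields 3: C ∈ {6, 7, 5}. In that subpopulation W = 3, 4, 2, mean 3.

3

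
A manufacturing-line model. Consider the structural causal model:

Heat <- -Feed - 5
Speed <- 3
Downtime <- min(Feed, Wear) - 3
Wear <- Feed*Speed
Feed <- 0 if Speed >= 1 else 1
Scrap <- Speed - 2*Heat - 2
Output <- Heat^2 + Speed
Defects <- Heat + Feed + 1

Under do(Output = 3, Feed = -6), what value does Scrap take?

Under do(Output = 3, Feed = -6), each intervened variable's structural equation is replaced by its fixed value.
Heat = -Feed - 5  [with Feed=-6]  = 1
Scrap = Speed - 2*Heat - 2  [with Speed=3, Heat=1]  = -1

-1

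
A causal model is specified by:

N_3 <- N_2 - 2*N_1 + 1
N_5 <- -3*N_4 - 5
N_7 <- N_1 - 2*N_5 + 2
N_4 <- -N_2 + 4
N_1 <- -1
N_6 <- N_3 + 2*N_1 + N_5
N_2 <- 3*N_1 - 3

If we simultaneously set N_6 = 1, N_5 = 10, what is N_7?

Setting N_6 = 1, N_5 = 10 by intervention discards those variables' equations.
N_7 = N_1 - 2*N_5 + 2  [with N_1=-1, N_5=10]  = -19

-19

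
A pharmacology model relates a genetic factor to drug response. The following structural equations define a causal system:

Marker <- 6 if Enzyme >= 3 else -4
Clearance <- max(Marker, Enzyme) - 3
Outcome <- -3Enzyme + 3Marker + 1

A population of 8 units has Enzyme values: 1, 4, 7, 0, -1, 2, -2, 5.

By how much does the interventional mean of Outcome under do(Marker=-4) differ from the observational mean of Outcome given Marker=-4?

-6

Under do(Marker=-4), Marker's equation is replaced by Marker=-4 for every unit. Per-unit Outcome: -14, -23, -32, -11, -8, -17, -5, -26. Mean = -17.
Observing Marker=-4 restricts to units where Marker's equation naturally yields -4: Enzyme ∈ {1, 0, -1, 2, -2}. In that subpopulation Outcome = -14, -11, -8, -17, -5, mean -11.
Difference = -17 − (-11) = -6.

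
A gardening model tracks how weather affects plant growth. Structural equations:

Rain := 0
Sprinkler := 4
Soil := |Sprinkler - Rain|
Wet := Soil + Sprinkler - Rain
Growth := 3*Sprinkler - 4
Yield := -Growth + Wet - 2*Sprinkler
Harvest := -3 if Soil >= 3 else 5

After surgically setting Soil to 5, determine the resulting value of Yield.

-7

The intervention breaks the incoming arrows to Soil: Soil := |Sprinkler - Rain| no longer applies, and Soil = 5.
Wet = Soil + Sprinkler - Rain  [with Soil=5, Sprinkler=4, Rain=0]  = 9
Growth = 3*Sprinkler - 4  [with Sprinkler=4]  = 8
Yield = -Growth + Wet - 2*Sprinkler  [with Growth=8, Wet=9, Sprinkler=4]  = -7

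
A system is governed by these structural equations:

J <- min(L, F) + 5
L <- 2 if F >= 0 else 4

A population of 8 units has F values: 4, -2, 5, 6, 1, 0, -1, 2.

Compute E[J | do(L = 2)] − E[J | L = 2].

Every unit gets L=2 under the intervention. J values become 7, 3, 7, 7, 6, 5, 4, 7; E[J|do(L=2)] = 5.75.
E[J|L=2] averages over only the 6 units with L=2 (F = 4, 5, 6, 1, 0, 2): J = 7, 7, 7, 6, 5, 7, mean 6.5.
Difference = 5.75 − 6.5 = -0.75.

-0.75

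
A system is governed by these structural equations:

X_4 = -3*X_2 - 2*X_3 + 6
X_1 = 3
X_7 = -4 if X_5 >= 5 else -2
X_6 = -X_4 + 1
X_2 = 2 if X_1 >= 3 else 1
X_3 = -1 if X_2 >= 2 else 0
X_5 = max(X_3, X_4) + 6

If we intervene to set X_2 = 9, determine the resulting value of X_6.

Under do(X_2=9), the mechanism X_2 = 2 if X_1 >= 3 else 1 is discarded; X_2 is fixed at 9.
X_3 = -1 if X_2 >= 2 else 0  [with X_2=9]  = -1
X_4 = -3*X_2 - 2*X_3 + 6  [with X_2=9, X_3=-1]  = -19
X_6 = -X_4 + 1  [with X_4=-19]  = 20

20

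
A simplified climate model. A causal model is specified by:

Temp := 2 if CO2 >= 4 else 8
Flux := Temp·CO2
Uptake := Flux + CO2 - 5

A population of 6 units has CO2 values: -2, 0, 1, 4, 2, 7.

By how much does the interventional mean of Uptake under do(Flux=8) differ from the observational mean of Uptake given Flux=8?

Under do(Flux=8), Flux's equation is replaced by Flux=8 for every unit. Per-unit Uptake: 1, 3, 4, 7, 5, 10. Mean = 5.
E[Uptake|Flux=8] averages over only the 2 units with Flux=8 (CO2 = 1, 4): Uptake = 4, 7, mean 5.5.
Difference = 5 − 5.5 = -0.5.

-0.5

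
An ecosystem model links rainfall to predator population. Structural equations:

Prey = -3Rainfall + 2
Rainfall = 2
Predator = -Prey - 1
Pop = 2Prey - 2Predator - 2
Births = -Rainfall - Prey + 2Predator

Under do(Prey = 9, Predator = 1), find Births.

Setting Prey = 9, Predator = 1 by intervention discards those variables' equations.
Births = -Rainfall - Prey + 2Predator  [with Rainfall=2, Prey=9, Predator=1]  = -9

-9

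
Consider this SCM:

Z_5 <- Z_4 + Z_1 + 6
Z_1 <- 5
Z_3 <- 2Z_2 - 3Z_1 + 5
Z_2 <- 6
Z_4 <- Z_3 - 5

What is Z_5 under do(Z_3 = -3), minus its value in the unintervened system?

-5

do(Z_3=-3) replaces the equation Z_3 <- 2Z_2 - 3Z_1 + 5 with the constant Z_3 = -3.
Z_4 = Z_3 - 5  [with Z_3=-3]  = -8
Z_5 = Z_4 + Z_1 + 6  [with Z_4=-8, Z_1=5]  = 3
Without intervention: Z_3 = 2Z_2 - 3Z_1 + 5  [with Z_2=6, Z_1=5]  = 2; Z_4 = Z_3 - 5  [with Z_3=2]  = -3; Z_5 = Z_4 + Z_1 + 6  [with Z_4=-3, Z_1=5]  = 8.
Change = 3 − 8 = -5.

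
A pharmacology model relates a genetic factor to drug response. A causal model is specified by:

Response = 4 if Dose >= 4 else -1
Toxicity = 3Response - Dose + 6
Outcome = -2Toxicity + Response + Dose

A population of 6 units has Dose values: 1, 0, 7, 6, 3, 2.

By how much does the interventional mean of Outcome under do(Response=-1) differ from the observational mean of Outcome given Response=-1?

5

The intervention sets Response=-1 in all 6 units regardless of Dose. Recomputing Outcome per unit gives -4, -7, 14, 11, 2, -1; average 2.5.
Conditioning on Response=-1 selects the 4 unit(s) with Dose ∈ {1, 0, 3, 2}. Their Outcome values: -4, -7, 2, -1. Mean = -2.5.
Difference = 2.5 − (-2.5) = 5.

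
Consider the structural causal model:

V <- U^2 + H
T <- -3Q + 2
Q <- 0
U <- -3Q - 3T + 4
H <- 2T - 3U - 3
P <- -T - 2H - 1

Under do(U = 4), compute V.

The intervention breaks the incoming arrows to U: U <- -3Q - 3T + 4 no longer applies, and U = 4.
T = -3Q + 2  [with Q=0]  = 2
H = 2T - 3U - 3  [with T=2, U=4]  = -11
V = U^2 + H  [with U=4, H=-11]  = 5

5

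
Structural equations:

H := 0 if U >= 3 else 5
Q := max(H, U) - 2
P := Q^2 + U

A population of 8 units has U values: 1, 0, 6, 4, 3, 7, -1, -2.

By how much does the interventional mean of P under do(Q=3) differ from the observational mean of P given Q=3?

2.75

Under do(Q=3), Q's equation is replaced by Q=3 for every unit. Per-unit P: 10, 9, 15, 13, 12, 16, 8, 7. Mean = 11.25.
Observing Q=3 restricts to units where Q's equation naturally yields 3: U ∈ {1, 0, -1, -2}. In that subpopulation P = 10, 9, 8, 7, mean 8.5.
Difference = 11.25 − 8.5 = 2.75.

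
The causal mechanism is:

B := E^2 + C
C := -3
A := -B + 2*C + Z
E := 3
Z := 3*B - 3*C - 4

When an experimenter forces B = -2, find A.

do(B=-2) replaces the equation B := E^2 + C with the constant B = -2.
Z = 3*B - 3*C - 4  [with B=-2, C=-3]  = -1
A = -B + 2*C + Z  [with B=-2, C=-3, Z=-1]  = -5

-5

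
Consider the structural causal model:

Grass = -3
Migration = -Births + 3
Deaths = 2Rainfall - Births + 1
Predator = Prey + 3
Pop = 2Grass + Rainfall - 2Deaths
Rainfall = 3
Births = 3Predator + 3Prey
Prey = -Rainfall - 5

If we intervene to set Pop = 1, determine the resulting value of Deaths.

46

The intervention breaks the incoming arrows to Pop: Pop = 2Grass + Rainfall - 2Deaths no longer applies, and Pop = 1.
Deaths is not downstream of the intervention, so its value is determined by the original equations.
Prey = -Rainfall - 5  [with Rainfall=3]  = -8
Predator = Prey + 3  [with Prey=-8]  = -5
Births = 3Predator + 3Prey  [with Predator=-5, Prey=-8]  = -39
Deaths = 2Rainfall - Births + 1  [with Rainfall=3, Births=-39]  = 46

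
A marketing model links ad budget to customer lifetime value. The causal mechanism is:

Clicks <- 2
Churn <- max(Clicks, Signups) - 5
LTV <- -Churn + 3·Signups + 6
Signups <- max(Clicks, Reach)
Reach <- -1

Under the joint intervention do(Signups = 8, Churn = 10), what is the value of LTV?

Setting Signups = 8, Churn = 10 by intervention discards those variables' equations.
LTV = -Churn + 3·Signups + 6  [with Churn=10, Signups=8]  = 20

20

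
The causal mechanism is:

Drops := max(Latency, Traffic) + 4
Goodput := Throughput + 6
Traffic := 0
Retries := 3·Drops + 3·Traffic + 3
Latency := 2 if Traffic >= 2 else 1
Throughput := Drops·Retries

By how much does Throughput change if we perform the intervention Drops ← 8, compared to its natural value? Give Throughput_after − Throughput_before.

126

do(Drops=8) replaces the equation Drops := max(Latency, Traffic) + 4 with the constant Drops = 8.
Retries = 3·Drops + 3·Traffic + 3  [with Drops=8, Traffic=0]  = 27
Throughput = Drops·Retries  [with Drops=8, Retries=27]  = 216
Without intervention: Latency = 2 if Traffic >= 2 else 1  [with Traffic=0]  = 1; Drops = max(Latency, Traffic) + 4  [with Latency=1, Traffic=0]  = 5; Retries = 3·Drops + 3·Traffic + 3  [with Drops=5, Traffic=0]  = 18; Throughput = Drops·Retries  [with Drops=5, Retries=18]  = 90.
Change = 216 − 90 = 126.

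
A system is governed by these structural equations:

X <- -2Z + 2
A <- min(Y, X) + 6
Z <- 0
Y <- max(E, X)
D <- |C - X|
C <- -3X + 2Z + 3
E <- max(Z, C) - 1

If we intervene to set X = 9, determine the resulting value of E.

-1

Under do(X=9), the mechanism X <- -2Z + 2 is discarded; X is fixed at 9.
C = -3X + 2Z + 3  [with X=9, Z=0]  = -24
E = max(Z, C) - 1  [with Z=0, C=-24]  = -1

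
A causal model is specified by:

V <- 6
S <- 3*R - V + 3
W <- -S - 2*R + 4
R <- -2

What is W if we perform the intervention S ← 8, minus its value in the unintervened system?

The intervention breaks the incoming arrows to S: S <- 3*R - V + 3 no longer applies, and S = 8.
W = -S - 2*R + 4  [with S=8, R=-2]  = 0
Without intervention: S = 3*R - V + 3  [with R=-2, V=6]  = -9; W = -S - 2*R + 4  [with S=-9, R=-2]  = 17.
Change = 0 − 17 = -17.

-17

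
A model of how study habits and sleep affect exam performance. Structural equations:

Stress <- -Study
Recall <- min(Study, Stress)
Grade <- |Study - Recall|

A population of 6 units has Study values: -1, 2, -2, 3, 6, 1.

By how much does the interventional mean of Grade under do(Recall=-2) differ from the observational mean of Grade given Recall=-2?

Every unit gets Recall=-2 under the intervention. Grade values become 1, 4, 0, 5, 8, 3; E[Grade|do(Recall=-2)] = 3.5.
Observing Recall=-2 restricts to units where Recall's equation naturally yields -2: Study ∈ {2, -2}. In that subpopulation Grade = 4, 0, mean 2.
Difference = 3.5 − 2 = 1.5.

1.5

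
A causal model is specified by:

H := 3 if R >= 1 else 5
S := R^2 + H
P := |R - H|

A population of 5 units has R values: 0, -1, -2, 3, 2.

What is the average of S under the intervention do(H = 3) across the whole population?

6.6

Every unit gets H=3 under the intervention. S values become 3, 4, 7, 12, 7; E[S|do(H=3)] = 6.6.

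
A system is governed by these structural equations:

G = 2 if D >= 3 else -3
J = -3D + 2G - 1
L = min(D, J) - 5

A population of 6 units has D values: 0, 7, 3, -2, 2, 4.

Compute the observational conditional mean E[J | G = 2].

Observing G=2 restricts to units where G's equation naturally yields 2: D ∈ {7, 3, 4}. In that subpopulation J = -18, -6, -9, mean -11.

-11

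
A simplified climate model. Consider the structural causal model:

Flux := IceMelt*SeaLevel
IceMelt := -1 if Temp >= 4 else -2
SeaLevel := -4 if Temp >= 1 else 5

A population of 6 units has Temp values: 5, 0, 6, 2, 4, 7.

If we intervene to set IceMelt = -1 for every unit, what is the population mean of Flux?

do(IceMelt=-1) breaks IceMelt's dependence on Temp. With IceMelt=-1 fixed, Flux across the units is 4, -5, 4, 4, 4, 4, mean 2.5.

2.5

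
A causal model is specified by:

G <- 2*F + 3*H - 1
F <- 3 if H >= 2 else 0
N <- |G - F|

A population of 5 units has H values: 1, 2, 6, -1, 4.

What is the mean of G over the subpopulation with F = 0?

-1

E[G|F=0] averages over only the 2 units with F=0 (H = 1, -1): G = 2, -4, mean -1.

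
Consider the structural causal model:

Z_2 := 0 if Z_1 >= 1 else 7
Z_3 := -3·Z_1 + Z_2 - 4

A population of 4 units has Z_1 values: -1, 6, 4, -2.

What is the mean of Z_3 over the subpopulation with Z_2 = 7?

7.5

Conditioning on Z_2=7 selects the 2 unit(s) with Z_1 ∈ {-1, -2}. Their Z_3 values: 6, 9. Mean = 7.5.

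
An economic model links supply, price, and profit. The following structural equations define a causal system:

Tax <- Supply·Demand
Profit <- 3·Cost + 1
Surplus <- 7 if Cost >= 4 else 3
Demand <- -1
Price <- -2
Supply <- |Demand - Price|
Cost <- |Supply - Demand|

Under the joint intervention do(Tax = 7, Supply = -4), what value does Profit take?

The joint intervention fixes Tax = 7, Supply = -4, removing each variable's own equation.
Cost = |Supply - Demand|  [with Supply=-4, Demand=-1]  = 3
Profit = 3·Cost + 1  [with Cost=3]  = 10

10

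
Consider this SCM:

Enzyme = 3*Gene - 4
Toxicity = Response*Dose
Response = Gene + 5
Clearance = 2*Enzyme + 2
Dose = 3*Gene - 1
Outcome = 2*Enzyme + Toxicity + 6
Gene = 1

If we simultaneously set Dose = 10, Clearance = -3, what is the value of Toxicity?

Setting Dose = 10, Clearance = -3 by intervention discards those variables' equations.
Response = Gene + 5  [with Gene=1]  = 6
Toxicity = Response*Dose  [with Response=6, Dose=10]  = 60

60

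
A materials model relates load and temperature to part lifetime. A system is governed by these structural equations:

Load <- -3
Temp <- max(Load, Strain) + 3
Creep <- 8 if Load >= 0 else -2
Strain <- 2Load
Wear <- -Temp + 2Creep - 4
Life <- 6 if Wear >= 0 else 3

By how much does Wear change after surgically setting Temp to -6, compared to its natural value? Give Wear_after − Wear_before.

6

do(Temp=-6) replaces the equation Temp <- max(Load, Strain) + 3 with the constant Temp = -6.
Creep = 8 if Load >= 0 else -2  [with Load=-3]  = -2
Wear = -Temp + 2Creep - 4  [with Temp=-6, Creep=-2]  = -2
Without intervention: Strain = 2Load  [with Load=-3]  = -6; Temp = max(Load, Strain) + 3  [with Load=-3, Strain=-6]  = 0; Creep = 8 if Load >= 0 else -2  [with Load=-3]  = -2; Wear = -Temp + 2Creep - 4  [with Temp=0, Creep=-2]  = -8.
Change = -2 − (-8) = 6.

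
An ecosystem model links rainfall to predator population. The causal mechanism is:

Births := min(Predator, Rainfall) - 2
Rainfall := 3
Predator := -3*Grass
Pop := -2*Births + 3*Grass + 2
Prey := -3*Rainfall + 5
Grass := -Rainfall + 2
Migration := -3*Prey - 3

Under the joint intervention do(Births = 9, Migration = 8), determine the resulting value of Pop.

Under do(Births = 9, Migration = 8), each intervened variable's structural equation is replaced by its fixed value.
Grass = -Rainfall + 2  [with Rainfall=3]  = -1
Pop = -2*Births + 3*Grass + 2  [with Births=9, Grass=-1]  = -19

-19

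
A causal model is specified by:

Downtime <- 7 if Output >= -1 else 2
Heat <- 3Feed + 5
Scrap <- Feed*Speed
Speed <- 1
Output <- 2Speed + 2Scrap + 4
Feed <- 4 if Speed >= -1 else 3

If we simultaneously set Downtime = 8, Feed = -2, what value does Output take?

2

The joint intervention fixes Downtime = 8, Feed = -2, removing each variable's own equation.
Scrap = Feed*Speed  [with Feed=-2, Speed=1]  = -2
Output = 2Speed + 2Scrap + 4  [with Speed=1, Scrap=-2]  = 2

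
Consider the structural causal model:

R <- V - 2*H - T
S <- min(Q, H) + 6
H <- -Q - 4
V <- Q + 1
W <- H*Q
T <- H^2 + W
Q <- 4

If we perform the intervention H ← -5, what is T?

5

The intervention breaks the incoming arrows to H: H <- -Q - 4 no longer applies, and H = -5.
W = H*Q  [with H=-5, Q=4]  = -20
T = H^2 + W  [with H=-5, W=-20]  = 5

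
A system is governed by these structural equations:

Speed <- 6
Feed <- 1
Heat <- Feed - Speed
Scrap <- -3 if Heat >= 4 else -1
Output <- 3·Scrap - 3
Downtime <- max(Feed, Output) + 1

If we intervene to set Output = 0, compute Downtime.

The intervention breaks the incoming arrows to Output: Output <- 3·Scrap - 3 no longer applies, and Output = 0.
Downtime = max(Feed, Output) + 1  [with Feed=1, Output=0]  = 2

2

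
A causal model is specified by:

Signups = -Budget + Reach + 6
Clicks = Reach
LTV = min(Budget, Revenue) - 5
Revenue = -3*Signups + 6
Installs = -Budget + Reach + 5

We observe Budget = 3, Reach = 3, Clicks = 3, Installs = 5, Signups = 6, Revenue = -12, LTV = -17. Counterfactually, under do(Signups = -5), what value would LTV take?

-2

Under do(Signups=-5), the mechanism Signups = -Budget + Reach + 6 is discarded; Signups is fixed at -5.
Revenue = -3*Signups + 6  [with Signups=-5]  = 21
LTV = min(Budget, Revenue) - 5  [with Budget=3, Revenue=21]  = -2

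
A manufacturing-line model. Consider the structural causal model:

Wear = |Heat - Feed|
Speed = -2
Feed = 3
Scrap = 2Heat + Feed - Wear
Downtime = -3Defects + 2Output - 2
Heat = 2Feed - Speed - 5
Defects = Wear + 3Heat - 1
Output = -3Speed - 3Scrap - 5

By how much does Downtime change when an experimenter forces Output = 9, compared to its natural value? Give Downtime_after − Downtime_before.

70

do(Output=9) replaces the equation Output = -3Speed - 3Scrap - 5 with the constant Output = 9.
Heat = 2Feed - Speed - 5  [with Feed=3, Speed=-2]  = 3
Wear = |Heat - Feed|  [with Heat=3, Feed=3]  = 0
Defects = Wear + 3Heat - 1  [with Wear=0, Heat=3]  = 8
Downtime = -3Defects + 2Output - 2  [with Defects=8, Output=9]  = -8
Without intervention: Heat = 2Feed - Speed - 5  [with Feed=3, Speed=-2]  = 3; Wear = |Heat - Feed|  [with Heat=3, Feed=3]  = 0; Defects = Wear + 3Heat - 1  [with Wear=0, Heat=3]  = 8; Scrap = 2Heat + Feed - Wear  [with Heat=3, Feed=3, Wear=0]  = 9; Output = -3Speed - 3Scrap - 5  [with Speed=-2, Scrap=9]  = -26; Downtime = -3Defects + 2Output - 2  [with Defects=8, Output=-26]  = -78.
Change = -8 − (-78) = 70.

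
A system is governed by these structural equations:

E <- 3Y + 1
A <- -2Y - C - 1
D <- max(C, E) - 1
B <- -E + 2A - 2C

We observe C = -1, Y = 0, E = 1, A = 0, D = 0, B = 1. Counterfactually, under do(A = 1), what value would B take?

3

Under do(A=1), the mechanism A <- -2Y - C - 1 is discarded; A is fixed at 1.
E = 3Y + 1  [with Y=0]  = 1
B = -E + 2A - 2C  [with E=1, A=1, C=-1]  = 3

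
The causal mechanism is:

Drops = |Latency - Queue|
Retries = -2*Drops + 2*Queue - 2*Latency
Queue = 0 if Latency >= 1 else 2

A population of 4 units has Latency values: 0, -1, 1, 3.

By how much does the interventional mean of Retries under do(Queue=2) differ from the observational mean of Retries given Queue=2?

-1

The intervention sets Queue=2 in all 4 units regardless of Latency. Recomputing Retries per unit gives 0, 0, 0, -4; average -1.
Conditioning on Queue=2 selects the 2 unit(s) with Latency ∈ {0, -1}. Their Retries values: 0, 0. Mean = 0.
Difference = -1 − 0 = -1.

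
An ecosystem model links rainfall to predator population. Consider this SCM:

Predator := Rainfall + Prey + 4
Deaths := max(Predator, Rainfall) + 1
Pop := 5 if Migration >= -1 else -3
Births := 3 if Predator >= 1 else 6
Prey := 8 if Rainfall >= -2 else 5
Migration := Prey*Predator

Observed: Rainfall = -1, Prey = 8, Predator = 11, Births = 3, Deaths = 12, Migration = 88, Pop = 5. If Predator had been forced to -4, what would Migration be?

-32

The intervention breaks the incoming arrows to Predator: Predator := Rainfall + Prey + 4 no longer applies, and Predator = -4.
Prey = 8 if Rainfall >= -2 else 5  [with Rainfall=-1]  = 8
Migration = Prey*Predator  [with Prey=8, Predator=-4]  = -32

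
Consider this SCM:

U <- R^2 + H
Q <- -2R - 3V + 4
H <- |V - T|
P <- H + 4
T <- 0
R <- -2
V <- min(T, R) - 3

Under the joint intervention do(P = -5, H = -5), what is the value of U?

Setting P = -5, H = -5 by intervention discards those variables' equations.
U = R^2 + H  [with R=-2, H=-5]  = -1

-1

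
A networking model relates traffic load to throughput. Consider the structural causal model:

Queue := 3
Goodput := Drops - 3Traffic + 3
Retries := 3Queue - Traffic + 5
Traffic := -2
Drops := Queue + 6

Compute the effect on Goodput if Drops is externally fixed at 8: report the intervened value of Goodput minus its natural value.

-1

do(Drops=8) replaces the equation Drops := Queue + 6 with the constant Drops = 8.
Goodput = Drops - 3Traffic + 3  [with Drops=8, Traffic=-2]  = 17
Without intervention: Drops = Queue + 6  [with Queue=3]  = 9; Goodput = Drops - 3Traffic + 3  [with Drops=9, Traffic=-2]  = 18.
Change = 17 − 18 = -1.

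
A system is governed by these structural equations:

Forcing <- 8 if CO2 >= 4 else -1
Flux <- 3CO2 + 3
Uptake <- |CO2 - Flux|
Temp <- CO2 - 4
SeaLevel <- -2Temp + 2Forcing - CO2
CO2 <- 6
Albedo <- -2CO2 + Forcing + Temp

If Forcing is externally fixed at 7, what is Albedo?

-3

Under do(Forcing=7), the mechanism Forcing <- 8 if CO2 >= 4 else -1 is discarded; Forcing is fixed at 7.
Temp = CO2 - 4  [with CO2=6]  = 2
Albedo = -2CO2 + Forcing + Temp  [with CO2=6, Forcing=7, Temp=2]  = -3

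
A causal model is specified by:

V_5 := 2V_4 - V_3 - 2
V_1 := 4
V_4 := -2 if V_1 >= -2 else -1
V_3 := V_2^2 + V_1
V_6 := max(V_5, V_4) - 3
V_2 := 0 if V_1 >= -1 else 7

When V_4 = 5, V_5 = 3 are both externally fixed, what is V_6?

2

The joint intervention fixes V_4 = 5, V_5 = 3, removing each variable's own equation.
V_6 = max(V_5, V_4) - 3  [with V_5=3, V_4=5]  = 2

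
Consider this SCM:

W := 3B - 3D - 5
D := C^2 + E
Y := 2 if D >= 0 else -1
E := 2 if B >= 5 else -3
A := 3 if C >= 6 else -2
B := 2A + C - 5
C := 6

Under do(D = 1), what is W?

13

Under do(D=1), the mechanism D := C^2 + E is discarded; D is fixed at 1.
A = 3 if C >= 6 else -2  [with C=6]  = 3
B = 2A + C - 5  [with A=3, C=6]  = 7
W = 3B - 3D - 5  [with B=7, D=1]  = 13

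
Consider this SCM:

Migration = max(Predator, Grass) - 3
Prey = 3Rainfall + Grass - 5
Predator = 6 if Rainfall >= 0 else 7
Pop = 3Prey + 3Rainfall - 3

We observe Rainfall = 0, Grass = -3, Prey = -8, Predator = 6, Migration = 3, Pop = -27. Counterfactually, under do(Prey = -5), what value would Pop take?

The intervention breaks the incoming arrows to Prey: Prey = 3Rainfall + Grass - 5 no longer applies, and Prey = -5.
Pop = 3Prey + 3Rainfall - 3  [with Prey=-5, Rainfall=0]  = -18

-18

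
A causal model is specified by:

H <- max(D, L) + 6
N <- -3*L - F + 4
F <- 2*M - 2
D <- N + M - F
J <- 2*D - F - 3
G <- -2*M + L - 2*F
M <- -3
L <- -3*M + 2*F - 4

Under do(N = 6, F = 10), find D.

-7

The joint intervention fixes N = 6, F = 10, removing each variable's own equation.
D = N + M - F  [with N=6, M=-3, F=10]  = -7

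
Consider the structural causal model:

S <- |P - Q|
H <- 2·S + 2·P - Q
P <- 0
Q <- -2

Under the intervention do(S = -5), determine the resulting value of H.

The intervention breaks the incoming arrows to S: S <- |P - Q| no longer applies, and S = -5.
H = 2·S + 2·P - Q  [with S=-5, P=0, Q=-2]  = -8

-8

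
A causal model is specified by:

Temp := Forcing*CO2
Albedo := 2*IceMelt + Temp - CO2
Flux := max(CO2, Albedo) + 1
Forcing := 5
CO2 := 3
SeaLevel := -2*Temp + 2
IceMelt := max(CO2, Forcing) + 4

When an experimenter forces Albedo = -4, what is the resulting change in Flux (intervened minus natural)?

-27

Under do(Albedo=-4), the mechanism Albedo := 2*IceMelt + Temp - CO2 is discarded; Albedo is fixed at -4.
Flux = max(CO2, Albedo) + 1  [with CO2=3, Albedo=-4]  = 4
Without intervention: Temp = Forcing*CO2  [with Forcing=5, CO2=3]  = 15; IceMelt = max(CO2, Forcing) + 4  [with CO2=3, Forcing=5]  = 9; Albedo = 2*IceMelt + Temp - CO2  [with IceMelt=9, Temp=15, CO2=3]  = 30; Flux = max(CO2, Albedo) + 1  [with CO2=3, Albedo=30]  = 31.
Change = 4 − 31 = -27.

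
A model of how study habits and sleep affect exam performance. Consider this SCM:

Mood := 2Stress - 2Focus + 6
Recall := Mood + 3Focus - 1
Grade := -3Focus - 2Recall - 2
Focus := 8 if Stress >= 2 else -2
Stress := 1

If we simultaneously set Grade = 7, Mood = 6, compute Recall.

Under do(Grade = 7, Mood = 6), each intervened variable's structural equation is replaced by its fixed value.
Focus = 8 if Stress >= 2 else -2  [with Stress=1]  = -2
Recall = Mood + 3Focus - 1  [with Mood=6, Focus=-2]  = -1

-1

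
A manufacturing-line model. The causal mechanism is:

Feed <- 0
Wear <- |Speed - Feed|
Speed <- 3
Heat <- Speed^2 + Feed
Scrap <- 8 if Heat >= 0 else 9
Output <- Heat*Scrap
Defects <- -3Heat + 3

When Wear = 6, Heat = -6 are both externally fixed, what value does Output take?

-54

The joint intervention fixes Wear = 6, Heat = -6, removing each variable's own equation.
Scrap = 8 if Heat >= 0 else 9  [with Heat=-6]  = 9
Output = Heat*Scrap  [with Heat=-6, Scrap=9]  = -54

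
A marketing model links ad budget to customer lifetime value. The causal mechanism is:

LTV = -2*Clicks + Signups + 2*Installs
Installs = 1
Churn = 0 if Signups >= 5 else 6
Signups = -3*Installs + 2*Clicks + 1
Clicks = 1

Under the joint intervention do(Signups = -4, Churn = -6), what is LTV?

-4

Setting Signups = -4, Churn = -6 by intervention discards those variables' equations.
LTV = -2*Clicks + Signups + 2*Installs  [with Clicks=1, Signups=-4, Installs=1]  = -4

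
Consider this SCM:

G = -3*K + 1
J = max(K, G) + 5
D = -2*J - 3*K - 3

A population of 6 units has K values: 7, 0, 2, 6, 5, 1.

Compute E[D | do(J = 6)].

Every unit gets J=6 under the intervention. D values become -36, -15, -21, -33, -30, -18; E[D|do(J=6)] = -25.5.

-25.5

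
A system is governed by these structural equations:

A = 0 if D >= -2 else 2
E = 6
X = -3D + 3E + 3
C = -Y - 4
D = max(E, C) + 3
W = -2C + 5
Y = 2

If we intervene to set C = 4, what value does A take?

0

The intervention breaks the incoming arrows to C: C = -Y - 4 no longer applies, and C = 4.
D = max(E, C) + 3  [with E=6, C=4]  = 9
A = 0 if D >= -2 else 2  [with D=9]  = 0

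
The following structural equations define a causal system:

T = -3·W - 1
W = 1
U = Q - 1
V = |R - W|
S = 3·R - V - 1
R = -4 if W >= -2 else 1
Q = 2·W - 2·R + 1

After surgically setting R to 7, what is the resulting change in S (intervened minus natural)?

Under do(R=7), the mechanism R = -4 if W >= -2 else 1 is discarded; R is fixed at 7.
V = |R - W|  [with R=7, W=1]  = 6
S = 3·R - V - 1  [with R=7, V=6]  = 14
Without intervention: R = -4 if W >= -2 else 1  [with W=1]  = -4; V = |R - W|  [with R=-4, W=1]  = 5; S = 3·R - V - 1  [with R=-4, V=5]  = -18.
Change = 14 − (-18) = 32.

32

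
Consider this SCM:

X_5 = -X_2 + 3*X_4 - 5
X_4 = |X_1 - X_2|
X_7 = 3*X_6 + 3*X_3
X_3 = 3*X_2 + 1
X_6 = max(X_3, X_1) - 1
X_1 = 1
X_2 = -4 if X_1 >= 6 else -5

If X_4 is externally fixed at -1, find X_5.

-3

Intervening sets X_4 = -1 and removes its equation (X_4 = |X_1 - X_2|).
X_2 = -4 if X_1 >= 6 else -5  [with X_1=1]  = -5
X_5 = -X_2 + 3*X_4 - 5  [with X_2=-5, X_4=-1]  = -3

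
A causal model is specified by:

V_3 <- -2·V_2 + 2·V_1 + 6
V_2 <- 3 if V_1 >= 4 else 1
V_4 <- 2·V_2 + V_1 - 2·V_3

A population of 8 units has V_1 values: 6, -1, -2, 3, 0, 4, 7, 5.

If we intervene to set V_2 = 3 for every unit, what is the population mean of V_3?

5.5

do(V_2=3) breaks V_2's dependence on V_1. With V_2=3 fixed, V_3 across the units is 12, -2, -4, 6, 0, 8, 14, 10, mean 5.5.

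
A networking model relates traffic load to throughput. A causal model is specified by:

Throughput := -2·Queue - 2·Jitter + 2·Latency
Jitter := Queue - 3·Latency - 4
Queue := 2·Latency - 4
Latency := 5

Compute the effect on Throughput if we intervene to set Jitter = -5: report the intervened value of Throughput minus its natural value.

-16

The intervention breaks the incoming arrows to Jitter: Jitter := Queue - 3·Latency - 4 no longer applies, and Jitter = -5.
Queue = 2·Latency - 4  [with Latency=5]  = 6
Throughput = -2·Queue - 2·Jitter + 2·Latency  [with Queue=6, Jitter=-5, Latency=5]  = 8
Without intervention: Queue = 2·Latency - 4  [with Latency=5]  = 6; Jitter = Queue - 3·Latency - 4  [with Queue=6, Latency=5]  = -13; Throughput = -2·Queue - 2·Jitter + 2·Latency  [with Queue=6, Jitter=-13, Latency=5]  = 24.
Change = 8 − 24 = -16.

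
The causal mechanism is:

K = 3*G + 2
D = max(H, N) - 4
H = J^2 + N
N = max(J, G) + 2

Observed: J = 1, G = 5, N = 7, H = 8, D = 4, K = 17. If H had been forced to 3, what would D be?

3

Intervening sets H = 3 and removes its equation (H = J^2 + N).
N = max(J, G) + 2  [with J=1, G=5]  = 7
D = max(H, N) - 4  [with H=3, N=7]  = 3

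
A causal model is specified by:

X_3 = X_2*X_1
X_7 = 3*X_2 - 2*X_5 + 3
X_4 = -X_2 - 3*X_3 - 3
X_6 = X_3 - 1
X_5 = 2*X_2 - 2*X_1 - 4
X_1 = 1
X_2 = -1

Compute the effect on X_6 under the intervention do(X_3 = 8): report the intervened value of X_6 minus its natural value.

The intervention breaks the incoming arrows to X_3: X_3 = X_2*X_1 no longer applies, and X_3 = 8.
X_6 = X_3 - 1  [with X_3=8]  = 7
Without intervention: X_3 = X_2*X_1  [with X_2=-1, X_1=1]  = -1; X_6 = X_3 - 1  [with X_3=-1]  = -2.
Change = 7 − (-2) = 9.

9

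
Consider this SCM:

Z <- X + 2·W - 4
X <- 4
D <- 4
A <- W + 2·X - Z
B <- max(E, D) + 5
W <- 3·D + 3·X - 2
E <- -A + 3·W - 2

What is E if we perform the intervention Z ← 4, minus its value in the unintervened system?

Under do(Z=4), the mechanism Z <- X + 2·W - 4 is discarded; Z is fixed at 4.
W = 3·D + 3·X - 2  [with D=4, X=4]  = 22
A = W + 2·X - Z  [with W=22, X=4, Z=4]  = 26
E = -A + 3·W - 2  [with A=26, W=22]  = 38
Without intervention: W = 3·D + 3·X - 2  [with D=4, X=4]  = 22; Z = X + 2·W - 4  [with X=4, W=22]  = 44; A = W + 2·X - Z  [with W=22, X=4, Z=44]  = -14; E = -A + 3·W - 2  [with A=-14, W=22]  = 78.
Change = 38 − 78 = -40.

-40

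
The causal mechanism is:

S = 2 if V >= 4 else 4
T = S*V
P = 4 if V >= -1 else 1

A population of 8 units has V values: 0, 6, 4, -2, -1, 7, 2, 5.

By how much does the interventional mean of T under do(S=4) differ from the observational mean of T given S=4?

do(S=4) breaks S's dependence on V. With S=4 fixed, T across the units is 0, 24, 16, -8, -4, 28, 8, 20, mean 10.5.
E[T|S=4] averages over only the 4 units with S=4 (V = 0, -2, -1, 2): T = 0, -8, -4, 8, mean -1.
Difference = 10.5 − (-1) = 11.5.

11.5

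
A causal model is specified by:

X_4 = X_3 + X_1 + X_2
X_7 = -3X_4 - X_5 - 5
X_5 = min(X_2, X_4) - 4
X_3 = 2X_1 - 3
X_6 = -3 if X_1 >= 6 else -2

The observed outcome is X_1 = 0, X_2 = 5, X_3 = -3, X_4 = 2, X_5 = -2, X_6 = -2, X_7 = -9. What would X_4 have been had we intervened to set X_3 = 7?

12

The intervention breaks the incoming arrows to X_3: X_3 = 2X_1 - 3 no longer applies, and X_3 = 7.
X_4 = X_3 + X_1 + X_2  [with X_3=7, X_1=0, X_2=5]  = 12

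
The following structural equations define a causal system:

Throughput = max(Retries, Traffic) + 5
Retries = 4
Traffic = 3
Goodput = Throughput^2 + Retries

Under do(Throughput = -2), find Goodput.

The intervention breaks the incoming arrows to Throughput: Throughput = max(Retries, Traffic) + 5 no longer applies, and Throughput = -2.
Goodput = Throughput^2 + Retries  [with Throughput=-2, Retries=4]  = 8

8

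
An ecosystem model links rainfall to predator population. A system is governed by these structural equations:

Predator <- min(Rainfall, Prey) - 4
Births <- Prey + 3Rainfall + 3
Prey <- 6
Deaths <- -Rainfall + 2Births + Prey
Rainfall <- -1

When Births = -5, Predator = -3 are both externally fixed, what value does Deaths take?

The joint intervention fixes Births = -5, Predator = -3, removing each variable's own equation.
Deaths = -Rainfall + 2Births + Prey  [with Rainfall=-1, Births=-5, Prey=6]  = -3

-3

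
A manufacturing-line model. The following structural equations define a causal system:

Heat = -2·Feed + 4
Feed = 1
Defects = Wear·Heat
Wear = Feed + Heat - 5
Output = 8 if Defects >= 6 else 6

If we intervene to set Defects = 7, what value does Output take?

Intervening sets Defects = 7 and removes its equation (Defects = Wear·Heat).
Output = 8 if Defects >= 6 else 6  [with Defects=7]  = 8

8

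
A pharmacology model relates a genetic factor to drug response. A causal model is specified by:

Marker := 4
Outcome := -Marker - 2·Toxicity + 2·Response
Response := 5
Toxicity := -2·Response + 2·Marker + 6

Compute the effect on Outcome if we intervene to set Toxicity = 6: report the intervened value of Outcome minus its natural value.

The intervention breaks the incoming arrows to Toxicity: Toxicity := -2·Response + 2·Marker + 6 no longer applies, and Toxicity = 6.
Outcome = -Marker - 2·Toxicity + 2·Response  [with Marker=4, Toxicity=6, Response=5]  = -6
Without intervention: Toxicity = -2·Response + 2·Marker + 6  [with Response=5, Marker=4]  = 4; Outcome = -Marker - 2·Toxicity + 2·Response  [with Marker=4, Toxicity=4, Response=5]  = -2.
Change = -6 − (-2) = -4.

-4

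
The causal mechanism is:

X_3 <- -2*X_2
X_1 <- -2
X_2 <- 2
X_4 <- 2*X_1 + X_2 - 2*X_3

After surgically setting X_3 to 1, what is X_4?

-4

The intervention breaks the incoming arrows to X_3: X_3 <- -2*X_2 no longer applies, and X_3 = 1.
X_4 = 2*X_1 + X_2 - 2*X_3  [with X_1=-2, X_2=2, X_3=1]  = -4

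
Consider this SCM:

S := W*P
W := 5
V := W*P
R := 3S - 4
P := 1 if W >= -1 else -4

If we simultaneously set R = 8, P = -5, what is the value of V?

Setting R = 8, P = -5 by intervention discards those variables' equations.
V = W*P  [with W=5, P=-5]  = -25

-25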